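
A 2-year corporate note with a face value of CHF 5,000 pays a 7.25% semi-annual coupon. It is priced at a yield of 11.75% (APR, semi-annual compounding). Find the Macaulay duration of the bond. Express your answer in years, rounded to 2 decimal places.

1.89 years

Periodic yield y = 0.05875. Discount each cash flow and weight by its period:
  t   CF        PV=CF/(1+0.05875)^t    t·PV
  1       181.25       171.1924       171.1924
  2       181.25       161.6930       323.3860
  3       181.25       152.7206       458.1619
  4     5,181.25     4,123.4512    16,493.8046
  Σ                  4,609.0572    17,446.5450
Price P = Σ PV = 4,609.0572.
Macaulay duration = Σ(t·PV) / P = 17,446.5450 / 4,609.0572 = 3.78527 half-year periods.
In years: 3.78527 / 2 = 1.89264 years.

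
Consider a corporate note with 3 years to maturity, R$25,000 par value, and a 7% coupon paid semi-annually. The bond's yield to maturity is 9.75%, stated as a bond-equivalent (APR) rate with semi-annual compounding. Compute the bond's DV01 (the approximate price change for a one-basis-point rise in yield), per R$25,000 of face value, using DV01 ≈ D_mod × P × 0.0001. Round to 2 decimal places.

R$6.09

Periodic yield y = 0.04875.
  t   CF        PV=CF/(1+0.04875)^t    t·PV
  1       875.00       834.3266       834.3266
  2       875.00       795.5438     1,591.0876
  3       875.00       758.5638     2,275.6915
  4       875.00       723.3028     2,893.2113
  5       875.00       689.6809     3,448.4044
  6    25,875.00    19,446.8165   116,680.8988
  Σ                 23,248.2344   127,723.6202
P = 23,248.2344; D_Mac = 5.49391 half-year periods = 2.74695 yrs; D_mod = 2.61926 yrs.
DV01 ≈ 2.61926 × 23,248.2344 × 0.0001 = 6.089326.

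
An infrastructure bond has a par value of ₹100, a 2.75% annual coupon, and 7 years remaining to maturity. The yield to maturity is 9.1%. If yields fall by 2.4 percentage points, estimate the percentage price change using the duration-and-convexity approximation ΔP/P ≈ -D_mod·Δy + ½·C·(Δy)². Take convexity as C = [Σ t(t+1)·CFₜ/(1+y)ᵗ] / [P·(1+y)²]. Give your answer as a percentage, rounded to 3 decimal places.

With y = 0.091:
  t   CF        PV=CF/(1+0.091)^t    t·PV        t(t+1)·PV
  1         2.75         2.5206         2.5206           5.0412
  2         2.75         2.3104         4.6208          13.8623
  3         2.75         2.1177         6.3530          25.4120
  4         2.75         1.9410         7.7641          38.8207
  5         2.75         1.7791         8.8957          53.3741
  6         2.75         1.6307         9.7844          68.4910
  7       102.75        55.8481       390.9369       3,127.4949
  Σ                     68.1477       430.8755       3,332.4962
P = 68.1477; D_Mac = 6.32267 yrs; D_mod = 5.79530 yrs; C = 41.08364.
Duration effect: -5.79530 × (-0.024) = +0.139087
Convexity effect: 0.5 × 41.08364 × (-0.024)² = +0.0118321
ΔP/P ≈ +0.139087 + 0.0118321 = +0.150919 = +15.0919%.

+15.092%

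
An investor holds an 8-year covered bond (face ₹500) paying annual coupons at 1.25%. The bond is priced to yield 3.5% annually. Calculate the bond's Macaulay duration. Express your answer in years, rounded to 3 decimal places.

7.626 years

Periodic yield y = 0.035. Discount each cash flow and weight by its year:
  t   CF        PV=CF/(1+0.035)^t    t·PV
  1         6.25         6.0386         6.0386
  2         6.25         5.8344        11.6689
  3         6.25         5.6371        16.9114
  4         6.25         5.4465        21.7861
  5         6.25         5.2623        26.3117
  6         6.25         5.0844        30.5063
  7         6.25         4.9124        34.3871
  8       506.25       384.4521     3,075.6168
  Σ                    422.6680     3,223.2269
Price P = Σ PV = 422.6680.
Macaulay duration = Σ(t·PV) / P = 3,223.2269 / 422.6680 = 7.62591 years.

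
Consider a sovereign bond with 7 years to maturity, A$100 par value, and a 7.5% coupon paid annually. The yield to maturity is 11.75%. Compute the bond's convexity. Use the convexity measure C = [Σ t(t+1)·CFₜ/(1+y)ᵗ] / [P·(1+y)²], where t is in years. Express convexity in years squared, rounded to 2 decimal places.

32.52

With y = 0.1175:
  t   CF        PV=CF/(1+0.1175)^t    t·PV        t(t+1)·PV
  1         7.50         6.7114         6.7114          13.4228
  2         7.50         6.0057        12.0115          36.0344
  3         7.50         5.3743        16.1228          64.4911
  4         7.50         4.8092        19.2367          96.1836
  5         7.50         4.3035        21.5176         129.1055
  6         7.50         3.8510        23.1061         161.7430
  7       107.50        49.3942       345.7592       2,766.0738
  Σ                     80.4493       444.4653       3,267.0543
P = 80.4493.
Convexity = Σ t(t+1)·PV / [P·(1+y)²] = 3,267.0543 / (80.4493 × 1.248806) = 32.51914.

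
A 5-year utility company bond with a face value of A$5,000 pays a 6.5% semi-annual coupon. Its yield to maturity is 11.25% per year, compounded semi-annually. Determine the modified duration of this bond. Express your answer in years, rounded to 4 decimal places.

Periodic yield y = 0.05625. First find Macaulay duration:
  t   CF        PV=CF/(1+0.05625)^t    t·PV
  1       162.50       153.8462       153.8462
  2       162.50       145.6532       291.3063
  3       162.50       137.8965       413.6895
  4       162.50       130.5529       522.2115
  5       162.50       123.6004       618.0018
  6       162.50       117.0181       702.1086
  7       162.50       110.7864       775.5046
  8       162.50       104.8865       839.0920
  9       162.50        99.3008       893.7074
  10    5,162.50     2,986.7085    29,867.0855
  Σ                  4,110.2494    35,076.5534
P = 4,110.2494; Macaulay duration = 35,076.5534 / 4,110.2494 = 8.53392 half-year periods = 4.26696 years.
Modified duration = D_Mac / (1 + y) = 4.26696 / 1.05625 = 4.03973 years.

4.0397 years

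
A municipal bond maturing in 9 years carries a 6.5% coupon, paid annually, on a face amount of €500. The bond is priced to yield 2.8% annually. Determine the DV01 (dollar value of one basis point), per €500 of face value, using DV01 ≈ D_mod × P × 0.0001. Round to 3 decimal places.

Periodic yield y = 0.028.
  t   CF        PV=CF/(1+0.028)^t    t·PV
  1        32.50        31.6148        31.6148
  2        32.50        30.7537        61.5074
  3        32.50        29.9160        89.7481
  4        32.50        29.1012       116.4048
  5        32.50        28.3086       141.5428
  6        32.50        27.5375       165.2251
  7        32.50        26.7875       187.5122
  8        32.50        26.0578       208.4627
  9       532.50       415.3188     3,737.8691
  Σ                    645.3959     4,739.8870
P = 645.3959; D_Mac = 7.34415 yrs; D_mod = 7.14412 yrs.
DV01 ≈ 7.14412 × 645.3959 × 0.0001 = 0.461079.

€0.461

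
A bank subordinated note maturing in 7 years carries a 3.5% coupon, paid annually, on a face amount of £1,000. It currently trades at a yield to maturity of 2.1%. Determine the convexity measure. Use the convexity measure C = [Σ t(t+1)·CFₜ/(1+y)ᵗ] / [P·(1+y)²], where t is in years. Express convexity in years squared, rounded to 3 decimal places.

47.219

With y = 0.021:
  t   CF        PV=CF/(1+0.021)^t    t·PV        t(t+1)·PV
  1        35.00        34.2801        34.2801          68.5602
  2        35.00        33.5750        67.1501         201.4502
  3        35.00        32.8845        98.6534         394.6136
  4        35.00        32.2081       128.8324         644.1620
  5        35.00        31.5456       157.7282         946.3692
  6        35.00        30.8968       185.3808       1,297.6659
  7     1,035.00       894.8704     6,264.0930      50,112.7438
  Σ                  1,090.2606     6,936.1180      53,665.5649
P = 1,090.2606.
Convexity = Σ t(t+1)·PV / [P·(1+y)²] = 53,665.5649 / (1,090.2606 × 1.042441) = 47.21869.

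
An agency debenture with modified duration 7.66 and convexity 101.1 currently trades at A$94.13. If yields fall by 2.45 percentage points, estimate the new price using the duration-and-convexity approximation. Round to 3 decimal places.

Duration effect: -D_mod·Δy = -7.66 × (-0.0245) = +0.187670
Convexity effect: ½·C·(Δy)² = 0.5 × 101.1 × (-0.0245)² = +0.0303426375
ΔP/P ≈ +0.187670 + 0.0303426375 = +0.2180126375
New price ≈ 94.13 × (1 + 0.2180126375) = 114.651529567875.

A$114.652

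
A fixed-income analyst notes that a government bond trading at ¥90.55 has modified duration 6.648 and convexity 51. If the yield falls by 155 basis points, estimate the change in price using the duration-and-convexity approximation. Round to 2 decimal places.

Duration effect: -D_mod·Δy = -6.648 × (-0.0155) = +0.103044
Convexity effect: ½·C·(Δy)² = 0.5 × 51 × (-0.0155)² = +0.006126375
ΔP/P ≈ +0.103044 + 0.006126375 = +0.109170375
ΔP ≈ 90.55 × (+0.109170375) = +9.88537745625.

+¥9.89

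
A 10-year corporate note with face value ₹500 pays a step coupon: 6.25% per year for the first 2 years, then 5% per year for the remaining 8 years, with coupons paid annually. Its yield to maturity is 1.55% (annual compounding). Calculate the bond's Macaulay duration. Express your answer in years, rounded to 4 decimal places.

8.2593 years

Periodic yield y = 0.0155. Discount each cash flow and weight by its year:
  t   CF        PV=CF/(1+0.0155)^t    t·PV
  1        31.25        30.7730        30.7730
  2        31.25        30.3033        60.6066
  3        25.00        23.8726        71.6179
  4        25.00        23.5082        94.0330
  5        25.00        23.1494       115.7472
  6        25.00        22.7961       136.7766
  7        25.00        22.4481       157.1370
  8        25.00        22.1055       176.8441
  9        25.00        21.7681       195.9130
  10      525.00       450.1529     4,501.5287
  Σ                    670.8774     5,540.9771
Price P = Σ PV = 670.8774.
Macaulay duration = Σ(t·PV) / P = 5,540.9771 / 670.8774 = 8.25930 years.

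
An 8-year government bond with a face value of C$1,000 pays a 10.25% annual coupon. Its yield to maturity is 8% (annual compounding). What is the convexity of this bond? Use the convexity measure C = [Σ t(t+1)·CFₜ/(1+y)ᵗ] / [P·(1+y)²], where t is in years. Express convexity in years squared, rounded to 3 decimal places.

41.179

With y = 0.08:
  t   CF        PV=CF/(1+0.08)^t    t·PV        t(t+1)·PV
  1       102.50        94.9074        94.9074         189.8148
  2       102.50        87.8772       175.7545         527.2634
  3       102.50        81.3678       244.1034         976.4137
  4       102.50        75.3406       301.3622       1,506.8112
  5       102.50        69.7598       348.7989       2,092.7933
  6       102.50        64.5924       387.5543       2,712.8802
  7       102.50        59.8078       418.6544       3,349.2349
  8     1,102.50       595.6464     4,765.1716      42,886.5441
  Σ                  1,129.2994     6,736.3066      54,241.7555
P = 1,129.2994.
Convexity = Σ t(t+1)·PV / [P·(1+y)²] = 54,241.7555 / (1,129.2994 × 1.166400) = 41.17913.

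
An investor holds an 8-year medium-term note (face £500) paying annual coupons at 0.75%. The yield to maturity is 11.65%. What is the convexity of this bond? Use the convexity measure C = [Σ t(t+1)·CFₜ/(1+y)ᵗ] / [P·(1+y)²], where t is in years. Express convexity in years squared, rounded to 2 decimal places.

With y = 0.1165:
  t   CF        PV=CF/(1+0.1165)^t    t·PV        t(t+1)·PV
  1         3.75         3.3587         3.3587           6.7174
  2         3.75         3.0082         6.0165          18.0495
  3         3.75         2.6944         8.0831          32.3323
  4         3.75         2.4132         9.6529          48.2643
  5         3.75         2.1614        10.8071          64.8424
  6         3.75         1.9359        11.6153          81.3070
  7         3.75         1.7339        12.1372          97.0975
  8       503.75       208.6149     1,668.9189      15,020.2699
  Σ                    225.9206     1,730.5896      15,368.8804
P = 225.9206.
Convexity = Σ t(t+1)·PV / [P·(1+y)²] = 15,368.8804 / (225.9206 × 1.246572) = 54.57189.

54.57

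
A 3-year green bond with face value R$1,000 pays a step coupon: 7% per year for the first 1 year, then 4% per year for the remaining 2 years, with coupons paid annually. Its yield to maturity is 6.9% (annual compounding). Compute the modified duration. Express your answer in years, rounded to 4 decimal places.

Periodic yield y = 0.069. First find Macaulay duration:
  t   CF        PV=CF/(1+0.069)^t    t·PV
  1        70.00        65.4818        65.4818
  2        40.00        35.0029        70.0059
  3     1,040.00       851.3345     2,554.0034
  Σ                    951.8192     2,689.4911
P = 951.8192; Macaulay duration = 2,689.4911 / 951.8192 = 2.82563 years.
Modified duration = D_Mac / (1 + y) = 2.82563 / 1.069 = 2.64325 years.

2.6432 years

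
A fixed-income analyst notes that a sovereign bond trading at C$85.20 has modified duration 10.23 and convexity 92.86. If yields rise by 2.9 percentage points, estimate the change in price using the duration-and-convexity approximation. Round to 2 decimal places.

Duration effect: -D_mod·Δy = -10.23 × (+0.029) = -0.296670
Convexity effect: ½·C·(Δy)² = 0.5 × 92.86 × (0.029)² = +0.03904763
ΔP/P ≈ -0.296670 + 0.03904763 = -0.25762237
ΔP ≈ 85.20 × (-0.25762237) = -21.949425924.

-C$21.95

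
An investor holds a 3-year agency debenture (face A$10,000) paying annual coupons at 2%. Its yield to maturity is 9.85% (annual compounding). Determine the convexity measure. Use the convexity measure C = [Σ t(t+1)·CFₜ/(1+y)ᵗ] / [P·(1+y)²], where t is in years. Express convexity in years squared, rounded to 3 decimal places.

With y = 0.0985:
  t   CF        PV=CF/(1+0.0985)^t    t·PV        t(t+1)·PV
  1       200.00       182.0665       182.0665         364.1329
  2       200.00       165.7410       331.4819         994.4458
  3    10,200.00     7,694.8470    23,084.5409      92,338.1638
  Σ                  8,042.6544    23,598.0893      93,696.7425
P = 8,042.6544.
Convexity = Σ t(t+1)·PV / [P·(1+y)²] = 93,696.7425 / (8,042.6544 × 1.206702) = 9.65439.

9.654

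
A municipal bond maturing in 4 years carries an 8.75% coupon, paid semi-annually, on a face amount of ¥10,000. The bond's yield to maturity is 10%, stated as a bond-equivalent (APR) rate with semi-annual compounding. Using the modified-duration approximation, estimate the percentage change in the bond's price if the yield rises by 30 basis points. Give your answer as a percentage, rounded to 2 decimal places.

Periodic yield y = 0.05. Modified duration first:
  t   CF        PV=CF/(1+0.05)^t    t·PV
  1       437.50       416.6667       416.6667
  2       437.50       396.8254       793.6508
  3       437.50       377.9289     1,133.7868
  4       437.50       359.9323     1,439.7293
  5       437.50       342.7927     1,713.9635
  6       437.50       326.4692     1,958.8154
  7       437.50       310.9231     2,176.4616
  8    10,437.50     7,064.5108    56,516.0867
  Σ                  9,596.0492    66,149.1608
P = 9,596.0492; D_Mac = 6.89337 half-year periods = 3.44669 yrs; D_mod = 3.44669/(1+0.05) = 3.28256 yrs.
ΔP/P ≈ -D_mod · Δy = -3.28256 × (+0.003) = -0.009848 = -0.9848%.

-0.98%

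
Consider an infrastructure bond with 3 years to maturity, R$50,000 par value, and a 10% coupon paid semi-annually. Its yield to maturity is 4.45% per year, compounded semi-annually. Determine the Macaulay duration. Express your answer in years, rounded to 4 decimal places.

Periodic yield y = 0.02225. Discount each cash flow and weight by its period:
  t   CF        PV=CF/(1+0.02225)^t    t·PV
  1     2,500.00     2,445.5857     2,445.5857
  2     2,500.00     2,392.3558     4,784.7116
  3     2,500.00     2,340.2845     7,020.8534
  4     2,500.00     2,289.3465     9,157.3860
  5     2,500.00     2,239.5173    11,197.5863
  6    52,500.00    46,006.2238   276,037.3430
  Σ                 57,713.3136   310,643.4660
Price P = Σ PV = 57,713.3136.
Macaulay duration = Σ(t·PV) / P = 310,643.4660 / 57,713.3136 = 5.38253 half-year periods.
In years: 5.38253 / 2 = 2.69126 years.

2.6913 years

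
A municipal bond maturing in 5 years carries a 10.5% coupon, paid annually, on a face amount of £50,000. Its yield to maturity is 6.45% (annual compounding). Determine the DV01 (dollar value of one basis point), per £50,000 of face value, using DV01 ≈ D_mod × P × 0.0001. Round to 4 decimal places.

£23.0825

Periodic yield y = 0.0645.
  t   CF        PV=CF/(1+0.0645)^t    t·PV
  1     5,250.00     4,931.8929     4,931.8929
  2     5,250.00     4,633.0605     9,266.1210
  3     5,250.00     4,352.3349    13,057.0047
  4     5,250.00     4,088.6190    16,354.4759
  5    55,250.00    40,420.7115   202,103.5573
  Σ                 58,426.6188   245,713.0519
P = 58,426.6188; D_Mac = 4.20550 yrs; D_mod = 3.95068 yrs.
DV01 ≈ 3.95068 × 58,426.6188 × 0.0001 = 23.082485.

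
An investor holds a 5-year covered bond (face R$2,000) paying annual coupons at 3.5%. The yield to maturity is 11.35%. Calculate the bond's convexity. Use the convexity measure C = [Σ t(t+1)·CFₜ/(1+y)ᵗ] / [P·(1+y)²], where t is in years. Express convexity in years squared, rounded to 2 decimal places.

21.66

With y = 0.1135:
  t   CF        PV=CF/(1+0.1135)^t    t·PV        t(t+1)·PV
  1        70.00        62.8648        62.8648         125.7297
  2        70.00        56.4570       112.9139         338.7418
  3        70.00        50.7023       152.1068         608.4272
  4        70.00        45.5341       182.1366         910.6828
  5     2,070.00     1,209.2588     6,046.2938      36,277.7625
  Σ                  1,424.8170     6,556.3159      38,261.3441
P = 1,424.8170.
Convexity = Σ t(t+1)·PV / [P·(1+y)²] = 38,261.3441 / (1,424.8170 × 1.239882) = 21.65812.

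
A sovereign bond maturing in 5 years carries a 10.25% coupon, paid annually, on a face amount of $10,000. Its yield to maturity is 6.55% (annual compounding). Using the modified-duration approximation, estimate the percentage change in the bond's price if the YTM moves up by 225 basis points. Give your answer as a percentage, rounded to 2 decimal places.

Periodic yield y = 0.0655. Modified duration first:
  t   CF        PV=CF/(1+0.0655)^t    t·PV
  1     1,025.00       961.9897       961.9897
  2     1,025.00       902.8528     1,805.7056
  3     1,025.00       847.3513     2,542.0539
  4     1,025.00       795.2617     3,181.0467
  5    11,025.00     8,028.0733    40,140.3664
  Σ                 11,535.5287    48,631.1623
P = 11,535.5287; D_Mac = 4.21577 yrs; D_mod = 4.21577/(1+0.0655) = 3.95661 yrs.
ΔP/P ≈ -D_mod · Δy = -3.95661 × (+0.0225) = -0.089024 = -8.9024%.

-8.90%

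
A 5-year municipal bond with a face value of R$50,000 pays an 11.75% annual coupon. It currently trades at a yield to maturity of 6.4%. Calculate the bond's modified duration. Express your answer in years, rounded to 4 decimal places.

3.9001 years

Periodic yield y = 0.064. First find Macaulay duration:
  t   CF        PV=CF/(1+0.064)^t    t·PV
  1     5,875.00     5,521.6165     5,521.6165
  2     5,875.00     5,189.4892    10,378.9785
  3     5,875.00     4,877.3395    14,632.0185
  4     5,875.00     4,583.9657    18,335.8628
  5    55,875.00    40,974.0975   204,870.4874
  Σ                 61,146.5085   253,738.9637
P = 61,146.5085; Macaulay duration = 253,738.9637 / 61,146.5085 = 4.14969 years.
Modified duration = D_Mac / (1 + y) = 4.14969 / 1.064 = 3.90008 years.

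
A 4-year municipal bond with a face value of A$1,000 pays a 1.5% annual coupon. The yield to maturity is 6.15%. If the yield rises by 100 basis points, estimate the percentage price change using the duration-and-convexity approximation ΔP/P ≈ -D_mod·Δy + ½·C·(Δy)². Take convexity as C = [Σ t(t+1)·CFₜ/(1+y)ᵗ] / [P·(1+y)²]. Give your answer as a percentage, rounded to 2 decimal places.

With y = 0.0615:
  t   CF        PV=CF/(1+0.0615)^t    t·PV        t(t+1)·PV
  1        15.00        14.1309        14.1309          28.2619
  2        15.00        13.3122        26.6245          79.8735
  3        15.00        12.5410        37.6229         150.4917
  4     1,015.00       799.4403     3,197.7613      15,988.8064
  Σ                    839.4245     3,276.1396      16,247.4334
P = 839.4245; D_Mac = 3.90284 yrs; D_mod = 3.67672 yrs; C = 17.17763.
Duration effect: -3.67672 × (+0.01) = -0.036767
Convexity effect: 0.5 × 17.17763 × (0.01)² = +0.0008589
ΔP/P ≈ -0.036767 + 0.0008589 = -0.035908 = -3.5908%.

-3.59%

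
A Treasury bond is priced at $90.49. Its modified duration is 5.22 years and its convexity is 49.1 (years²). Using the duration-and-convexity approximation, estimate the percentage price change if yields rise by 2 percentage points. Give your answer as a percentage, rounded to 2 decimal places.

Duration effect: -D_mod·Δy = -5.22 × (+0.02) = -0.104400
Convexity effect: ½·C·(Δy)² = 0.5 × 49.1 × (0.02)² = +0.0098200
ΔP/P ≈ -0.104400 + 0.0098200 = -0.094580
= -9.4580%.

-9.46%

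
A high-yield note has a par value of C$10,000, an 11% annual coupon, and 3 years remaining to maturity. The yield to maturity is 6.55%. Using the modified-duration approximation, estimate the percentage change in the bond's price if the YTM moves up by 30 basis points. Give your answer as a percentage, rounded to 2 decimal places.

Periodic yield y = 0.0655. Modified duration first:
  t   CF        PV=CF/(1+0.0655)^t    t·PV
  1     1,100.00     1,032.3792     1,032.3792
  2     1,100.00       968.9152     1,937.8304
  3    11,100.00     9,176.1946    27,528.5839
  Σ                 11,177.4890    30,498.7935
P = 11,177.4890; D_Mac = 2.72859 yrs; D_mod = 2.72859/(1+0.0655) = 2.56085 yrs.
ΔP/P ≈ -D_mod · Δy = -2.56085 × (+0.003) = -0.007683 = -0.7683%.

-0.77%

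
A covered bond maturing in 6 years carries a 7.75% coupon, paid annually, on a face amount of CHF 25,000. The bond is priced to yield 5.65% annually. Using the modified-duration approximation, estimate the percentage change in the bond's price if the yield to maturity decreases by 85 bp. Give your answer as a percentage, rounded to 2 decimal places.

Periodic yield y = 0.0565. Modified duration first:
  t   CF        PV=CF/(1+0.0565)^t    t·PV
  1     1,937.50     1,833.8855     1,833.8855
  2     1,937.50     1,735.8121     3,471.6242
  3     1,937.50     1,642.9835     4,928.9506
  4     1,937.50     1,555.1193     6,220.4771
  5     1,937.50     1,471.9539     7,359.7694
  6    26,937.50    19,370.4754   116,222.8523
  Σ                 27,610.2296   140,037.5591
P = 27,610.2296; D_Mac = 5.07194 yrs; D_mod = 5.07194/(1+0.0565) = 4.80070 yrs.
ΔP/P ≈ -D_mod · Δy = -4.80070 × (-0.0085) = +0.040806 = +4.0806%.

+4.08%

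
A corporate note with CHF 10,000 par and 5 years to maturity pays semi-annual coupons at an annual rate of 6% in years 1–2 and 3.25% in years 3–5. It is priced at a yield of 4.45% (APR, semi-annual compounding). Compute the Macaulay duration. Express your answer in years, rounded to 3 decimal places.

4.466 years

Periodic yield y = 0.02225. Discount each cash flow and weight by its period:
  t   CF        PV=CF/(1+0.02225)^t    t·PV
  1       300.00       293.4703       293.4703
  2       300.00       287.0827       574.1654
  3       300.00       280.8341       842.5024
  4       300.00       274.7216     1,098.8863
  5       162.50       145.5686       727.8431
  6       162.50       142.4002       854.4013
  7       162.50       139.3008       975.1054
  8       162.50       136.2688     1,090.1503
  9       162.50       133.3028     1,199.7253
  10   10,162.50     8,155.1014    81,551.0142
  Σ                  9,988.0513    89,207.2640
Price P = Σ PV = 9,988.0513.
Macaulay duration = Σ(t·PV) / P = 89,207.2640 / 9,988.0513 = 8.93140 half-year periods.
In years: 8.93140 / 2 = 4.46570 years.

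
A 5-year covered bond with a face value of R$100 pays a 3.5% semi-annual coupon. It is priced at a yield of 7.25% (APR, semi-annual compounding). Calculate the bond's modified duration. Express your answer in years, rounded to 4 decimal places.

4.4293 years

Periodic yield y = 0.03625. First find Macaulay duration:
  t   CF        PV=CF/(1+0.03625)^t    t·PV
  1         1.75         1.6888         1.6888
  2         1.75         1.6297         3.2594
  3         1.75         1.5727         4.7181
  4         1.75         1.5177         6.0707
  5         1.75         1.4646         7.3229
  6         1.75         1.4134         8.4801
  7         1.75         1.3639         9.5474
  8         1.75         1.3162        10.5296
  9         1.75         1.2702        11.4314
  10      101.75        71.2671       712.6708
  Σ                     84.5042       775.7193
P = 84.5042; Macaulay duration = 775.7193 / 84.5042 = 9.17966 half-year periods = 4.58983 years.
Modified duration = D_Mac / (1 + y) = 4.58983 / 1.03625 = 4.42927 years.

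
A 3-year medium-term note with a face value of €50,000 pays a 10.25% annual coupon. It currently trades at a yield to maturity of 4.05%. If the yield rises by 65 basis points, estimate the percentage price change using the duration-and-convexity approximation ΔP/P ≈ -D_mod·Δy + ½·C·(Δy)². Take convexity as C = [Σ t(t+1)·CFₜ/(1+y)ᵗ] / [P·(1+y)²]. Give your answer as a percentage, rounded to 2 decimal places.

With y = 0.0405:
  t   CF        PV=CF/(1+0.0405)^t    t·PV        t(t+1)·PV
  1     5,125.00     4,925.5166     4,925.5166       9,851.0332
  2     5,125.00     4,733.7978     9,467.5955      28,402.7866
  3    55,125.00    48,935.3106   146,805.9317     587,223.7267
  Σ                 58,594.6249   161,199.0438     625,477.5465
P = 58,594.6249; D_Mac = 2.75109 yrs; D_mod = 2.64401 yrs; C = 9.85984.
Duration effect: -2.64401 × (+0.0065) = -0.017186
Convexity effect: 0.5 × 9.85984 × (0.0065)² = +0.0002083
ΔP/P ≈ -0.017186 + 0.0002083 = -0.016978 = -1.6978%.

-1.70%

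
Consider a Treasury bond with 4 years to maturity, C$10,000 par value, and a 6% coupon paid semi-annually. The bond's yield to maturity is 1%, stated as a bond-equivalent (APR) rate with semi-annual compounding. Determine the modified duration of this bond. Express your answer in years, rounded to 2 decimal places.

3.64 years

Periodic yield y = 0.005. First find Macaulay duration:
  t   CF        PV=CF/(1+0.005)^t    t·PV
  1       300.00       298.5075       298.5075
  2       300.00       297.0224       594.0447
  3       300.00       295.5446       886.6339
  4       300.00       294.0743     1,176.2970
  5       300.00       292.6112     1,463.0560
  6       300.00       291.1554     1,746.9325
  7       300.00       289.7069     2,027.9482
  8    10,300.00     9,897.1176    79,176.9408
  Σ                 11,955.7398    87,370.3606
P = 11,955.7398; Macaulay duration = 87,370.3606 / 11,955.7398 = 7.30782 half-year periods = 3.65391 years.
Modified duration = D_Mac / (1 + y) = 3.65391 / 1.005 = 3.63573 years.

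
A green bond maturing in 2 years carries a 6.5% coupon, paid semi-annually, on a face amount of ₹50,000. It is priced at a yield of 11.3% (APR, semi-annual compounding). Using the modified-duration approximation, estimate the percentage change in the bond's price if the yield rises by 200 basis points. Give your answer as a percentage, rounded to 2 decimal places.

Periodic yield y = 0.0565. Modified duration first:
  t   CF        PV=CF/(1+0.0565)^t    t·PV
  1     1,625.00     1,538.0975     1,538.0975
  2     1,625.00     1,455.8424     2,911.6848
  3     1,625.00     1,377.9862     4,133.9585
  4    51,625.00    41,436.4040   165,745.6161
  Σ                 45,808.3301   174,329.3570
P = 45,808.3301; D_Mac = 3.80563 half-year periods = 1.90281 yrs; D_mod = 1.90281/(1+0.0565) = 1.80105 yrs.
ΔP/P ≈ -D_mod · Δy = -1.80105 × (+0.02) = -0.036021 = -3.6021%.

-3.60%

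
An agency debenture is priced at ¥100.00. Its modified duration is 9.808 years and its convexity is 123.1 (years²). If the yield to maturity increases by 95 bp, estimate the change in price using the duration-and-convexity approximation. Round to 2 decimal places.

Duration effect: -D_mod·Δy = -9.808 × (+0.0095) = -0.093176
Convexity effect: ½·C·(Δy)² = 0.5 × 123.1 × (0.0095)² = +0.0055548875
ΔP/P ≈ -0.093176 + 0.0055548875 = -0.0876211125
ΔP ≈ 100.00 × (-0.0876211125) = -8.76211125.

-¥8.76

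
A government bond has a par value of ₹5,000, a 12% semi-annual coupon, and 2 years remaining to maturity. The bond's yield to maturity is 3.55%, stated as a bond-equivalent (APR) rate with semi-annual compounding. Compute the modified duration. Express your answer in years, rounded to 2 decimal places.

1.82 years

Periodic yield y = 0.01775. First find Macaulay duration:
  t   CF        PV=CF/(1+0.01775)^t    t·PV
  1       300.00       294.7679       294.7679
  2       300.00       289.6270       579.2540
  3       300.00       284.5758       853.7273
  4     5,300.00     4,939.8234    19,759.2937
  Σ                  5,808.7941    21,487.0429
P = 5,808.7941; Macaulay duration = 21,487.0429 / 5,808.7941 = 3.69905 half-year periods = 1.84953 years.
Modified duration = D_Mac / (1 + y) = 1.84953 / 1.01775 = 1.81727 years.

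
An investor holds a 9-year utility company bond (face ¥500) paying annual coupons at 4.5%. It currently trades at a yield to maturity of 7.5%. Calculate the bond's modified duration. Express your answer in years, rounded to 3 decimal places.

Periodic yield y = 0.075. First find Macaulay duration:
  t   CF        PV=CF/(1+0.075)^t    t·PV
  1        22.50        20.9302        20.9302
  2        22.50        19.4700        38.9400
  3        22.50        18.1116        54.3348
  4        22.50        16.8480        67.3920
  5        22.50        15.6726        78.3628
  6        22.50        14.5791        87.4748
  7        22.50        13.5620        94.9339
  8        22.50        12.6158       100.9264
  9       522.50       272.5274     2,452.7463
  Σ                    404.3167     2,996.0413
P = 404.3167; Macaulay duration = 2,996.0413 / 404.3167 = 7.41014 years.
Modified duration = D_Mac / (1 + y) = 7.41014 / 1.075 = 6.89315 years.

6.893 years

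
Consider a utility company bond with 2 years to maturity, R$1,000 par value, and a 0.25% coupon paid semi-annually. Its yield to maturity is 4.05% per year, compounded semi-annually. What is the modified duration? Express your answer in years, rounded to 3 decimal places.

1.956 years

Periodic yield y = 0.02025. First find Macaulay duration:
  t   CF        PV=CF/(1+0.02025)^t    t·PV
  1         1.25         1.2252         1.2252
  2         1.25         1.2009         2.4017
  3         1.25         1.1770         3.5311
  4     1,001.25       924.0939     3,696.3757
  Σ                    927.6970     3,703.5337
P = 927.6970; Macaulay duration = 3,703.5337 / 927.6970 = 3.99218 half-year periods = 1.99609 years.
Modified duration = D_Mac / (1 + y) = 1.99609 / 1.02025 = 1.95647 years.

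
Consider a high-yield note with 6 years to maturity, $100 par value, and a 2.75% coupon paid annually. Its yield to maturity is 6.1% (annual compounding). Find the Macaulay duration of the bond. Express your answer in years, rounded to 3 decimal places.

5.569 years

Periodic yield y = 0.061. Discount each cash flow and weight by its year:
  t   CF        PV=CF/(1+0.061)^t    t·PV
  1         2.75         2.5919         2.5919
  2         2.75         2.4429         4.8858
  3         2.75         2.3024         6.9073
  4         2.75         2.1701         8.6802
  5         2.75         2.0453        10.2265
  6       102.75        72.0260       432.1562
  Σ                     83.5786       465.4479
Price P = Σ PV = 83.5786.
Macaulay duration = Σ(t·PV) / P = 465.4479 / 83.5786 = 5.56898 years.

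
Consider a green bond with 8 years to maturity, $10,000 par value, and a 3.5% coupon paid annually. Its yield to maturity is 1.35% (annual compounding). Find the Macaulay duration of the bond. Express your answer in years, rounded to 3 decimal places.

7.190 years

Periodic yield y = 0.0135. Discount each cash flow and weight by its year:
  t   CF        PV=CF/(1+0.0135)^t    t·PV
  1       350.00       345.3379       345.3379
  2       350.00       340.7380       681.4760
  3       350.00       336.1993     1,008.5979
  4       350.00       331.7211     1,326.8842
  5       350.00       327.3025     1,636.5123
  6       350.00       322.9427     1,937.6564
  7       350.00       318.6411     2,230.4876
  8    10,350.00     9,297.1604    74,377.2835
  Σ                 11,620.0430    83,544.2358
Price P = Σ PV = 11,620.0430.
Macaulay duration = Σ(t·PV) / P = 83,544.2358 / 11,620.0430 = 7.18967 years.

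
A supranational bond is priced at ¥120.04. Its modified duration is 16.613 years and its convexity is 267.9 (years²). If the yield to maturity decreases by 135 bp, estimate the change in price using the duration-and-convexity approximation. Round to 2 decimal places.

Duration effect: -D_mod·Δy = -16.613 × (-0.0135) = +0.2242755
Convexity effect: ½·C·(Δy)² = 0.5 × 267.9 × (-0.0135)² = +0.0244123875
ΔP/P ≈ +0.2242755 + 0.0244123875 = +0.2486878875
ΔP ≈ 120.04 × (+0.2486878875) = +29.8524940155.

+¥29.85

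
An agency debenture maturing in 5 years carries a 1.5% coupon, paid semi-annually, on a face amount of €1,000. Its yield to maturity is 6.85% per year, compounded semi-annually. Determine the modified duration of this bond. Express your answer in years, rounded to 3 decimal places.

4.648 years

Periodic yield y = 0.03425. First find Macaulay duration:
  t   CF        PV=CF/(1+0.03425)^t    t·PV
  1         7.50         7.2516         7.2516
  2         7.50         7.0115        14.0230
  3         7.50         6.7793        20.3379
  4         7.50         6.5548        26.2192
  5         7.50         6.3377        31.6886
  6         7.50         6.1278        36.7671
  7         7.50         5.9249        41.4744
  8         7.50         5.7287        45.8297
  9         7.50         5.5390        49.8510
  10    1,007.50       719.4320     7,194.3201
  Σ                    776.6874     7,467.7627
P = 776.6874; Macaulay duration = 7,467.7627 / 776.6874 = 9.61489 half-year periods = 4.80744 years.
Modified duration = D_Mac / (1 + y) = 4.80744 / 1.03425 = 4.64824 years.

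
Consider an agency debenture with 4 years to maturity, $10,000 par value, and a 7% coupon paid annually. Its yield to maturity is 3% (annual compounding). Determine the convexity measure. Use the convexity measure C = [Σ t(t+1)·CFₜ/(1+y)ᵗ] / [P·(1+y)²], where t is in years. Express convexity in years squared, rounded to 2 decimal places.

With y = 0.03:
  t   CF        PV=CF/(1+0.03)^t    t·PV        t(t+1)·PV
  1       700.00       679.6117       679.6117       1,359.2233
  2       700.00       659.8171     1,319.6343       3,958.9028
  3       700.00       640.5992     1,921.7975       7,687.1899
  4    10,700.00     9,506.8114    38,027.2457     190,136.2283
  Σ                 11,486.8394    41,948.2891     203,141.5443
P = 11,486.8394.
Convexity = Σ t(t+1)·PV / [P·(1+y)²] = 203,141.5443 / (11,486.8394 × 1.060900) = 16.66955.

16.67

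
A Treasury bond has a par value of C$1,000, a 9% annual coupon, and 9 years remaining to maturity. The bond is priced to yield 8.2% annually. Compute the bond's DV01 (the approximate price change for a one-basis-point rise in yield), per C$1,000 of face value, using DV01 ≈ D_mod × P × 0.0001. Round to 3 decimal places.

C$0.640

Periodic yield y = 0.082.
  t   CF        PV=CF/(1+0.082)^t    t·PV
  1        90.00        83.1793        83.1793
  2        90.00        76.8755       153.7510
  3        90.00        71.0495       213.1484
  4        90.00        65.6649       262.6597
  5        90.00        60.6885       303.4424
  6        90.00        56.0892       336.5350
  7        90.00        51.8384       362.8689
  8        90.00        47.9098       383.2785
  9     1,090.00       536.2671     4,826.4039
  Σ                  1,049.5621     6,925.2669
P = 1,049.5621; D_Mac = 6.59824 yrs; D_mod = 6.09819 yrs.
DV01 ≈ 6.09819 × 1,049.5621 × 0.0001 = 0.640043.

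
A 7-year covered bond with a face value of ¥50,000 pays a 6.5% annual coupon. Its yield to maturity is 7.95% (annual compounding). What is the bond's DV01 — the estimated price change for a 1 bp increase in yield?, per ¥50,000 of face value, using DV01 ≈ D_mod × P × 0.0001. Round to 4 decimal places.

Periodic yield y = 0.0795.
  t   CF        PV=CF/(1+0.0795)^t    t·PV
  1     3,250.00     3,010.6531     3,010.6531
  2     3,250.00     2,788.9329     5,577.8658
  3     3,250.00     2,583.5414     7,750.6241
  4     3,250.00     2,393.2759     9,573.1037
  5     3,250.00     2,217.0226    11,085.1132
  6     3,250.00     2,053.7495    12,322.4973
  7    53,250.00    31,171.7429   218,202.2002
  Σ                 46,218.9184   267,522.0575
P = 46,218.9184; D_Mac = 5.78815 yrs; D_mod = 5.36188 yrs.
DV01 ≈ 5.36188 × 46,218.9184 × 0.0001 = 24.782034.

¥24.7820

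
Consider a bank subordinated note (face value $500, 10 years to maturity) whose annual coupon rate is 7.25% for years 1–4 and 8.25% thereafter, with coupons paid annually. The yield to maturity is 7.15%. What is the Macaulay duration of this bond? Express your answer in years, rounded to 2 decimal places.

Periodic yield y = 0.0715. Discount each cash flow and weight by its year:
  t   CF        PV=CF/(1+0.0715)^t    t·PV
  1        36.25        33.8311        33.8311
  2        36.25        31.5736        63.1471
  3        36.25        29.4667        88.4001
  4        36.25        27.5004       110.0017
  5        41.25        29.2054       146.0270
  6        41.25        27.2566       163.5393
  7        41.25        25.4378       178.0643
  8        41.25        23.7403       189.9226
  9        41.25        22.1562       199.4054
  10      541.25       271.3165     2,713.1647
  Σ                    521.4844     3,885.5031
Price P = Σ PV = 521.4844.
Macaulay duration = Σ(t·PV) / P = 3,885.5031 / 521.4844 = 7.45085 years.

7.45 years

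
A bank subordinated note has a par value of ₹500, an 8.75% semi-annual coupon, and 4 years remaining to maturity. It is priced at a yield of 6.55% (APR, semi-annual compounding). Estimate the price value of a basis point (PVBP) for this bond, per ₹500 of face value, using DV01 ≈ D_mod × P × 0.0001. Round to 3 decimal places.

₹0.181

Periodic yield y = 0.03275.
  t   CF        PV=CF/(1+0.03275)^t    t·PV
  1       21.875        21.1813        21.1813
  2       21.875        20.5096        41.0192
  3       21.875        19.8592        59.5777
  4       21.875        19.2295        76.9179
  5       21.875        18.6197        93.0984
  6       21.875        18.0292       108.1753
  7       21.875        17.4575       122.2024
  8      521.875       403.2783     3,226.2265
  Σ                    538.1643     3,748.3986
P = 538.1643; D_Mac = 6.96516 half-year periods = 3.48258 yrs; D_mod = 3.37214 yrs.
DV01 ≈ 3.37214 × 538.1643 × 0.0001 = 0.181477.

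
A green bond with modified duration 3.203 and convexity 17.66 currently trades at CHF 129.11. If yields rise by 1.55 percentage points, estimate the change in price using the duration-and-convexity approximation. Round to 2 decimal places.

-CHF 6.14

Duration effect: -D_mod·Δy = -3.203 × (+0.0155) = -0.0496465
Convexity effect: ½·C·(Δy)² = 0.5 × 17.66 × (0.0155)² = +0.0021214075
ΔP/P ≈ -0.0496465 + 0.0021214075 = -0.0475250925
ΔP ≈ 129.11 × (-0.0475250925) = -6.135964692675.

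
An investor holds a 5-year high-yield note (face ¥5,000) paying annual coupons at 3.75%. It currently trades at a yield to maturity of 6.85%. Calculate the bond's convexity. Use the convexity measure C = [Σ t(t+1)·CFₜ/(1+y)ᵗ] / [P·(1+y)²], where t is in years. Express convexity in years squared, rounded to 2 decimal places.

With y = 0.0685:
  t   CF        PV=CF/(1+0.0685)^t    t·PV        t(t+1)·PV
  1       187.50       175.4796       175.4796         350.9593
  2       187.50       164.2299       328.4598         985.3794
  3       187.50       153.7014       461.1041       1,844.4162
  4       187.50       143.8478       575.3911       2,876.9556
  5     5,187.50     3,724.6501    18,623.2504     111,739.5021
  Σ                  4,361.9087    20,163.6850     117,797.2126
P = 4,361.9087.
Convexity = Σ t(t+1)·PV / [P·(1+y)²] = 117,797.2126 / (4,361.9087 × 1.141692) = 23.65426.

23.65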